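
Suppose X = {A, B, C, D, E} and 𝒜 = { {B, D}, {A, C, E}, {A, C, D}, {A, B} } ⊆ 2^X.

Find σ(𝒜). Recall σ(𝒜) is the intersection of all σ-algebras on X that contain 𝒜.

Start: 𝒜 ∪ {∅, X} = { {}, {A, B}, {B, D}, {A, C, D}, {A, C, E}, X }.
Step 1. New:
  {B, E}  = {A, C, D}ᶜ
  {A, B, D}  = {A, B} ∪ {B, D}
  {C, D, E}  = {A, B}ᶜ
  {A, B, C, D}  = {A, C, D} ∪ {A, B}
  {A, B, C, E}  = {A, B} ∪ {A, C, E}
  {A, C, D, E}  = {A, C, D} ∪ {A, C, E}
  [12 total]
Step 2. New:
  {B}  = {A, C, D, E}ᶜ
  {D}  = {A, B, C, E}ᶜ
  {E}  = {A, B, C, D}ᶜ
  {C, E}  = {A, B, D}ᶜ
  {A, B, E}  = {B, E} ∪ {A, B}
  {B, D, E}  = {B, E} ∪ {B, D}
  {A, B, D, E}  = {B, E} ∪ {A, B, D}
  {B, C, D, E}  = {B, E} ∪ {C, D, E}
  [20 total]
Step 3 (6 new):
  {A}  = {B, C, D, E}ᶜ
  {C}  = {A, B, D, E}ᶜ
  {A, C}  = {B, D, E}ᶜ
  {C, D}  = {A, B, E}ᶜ
  {D, E}  = {E} ∪ {D}
  {B, C, E}  = {B, E} ∪ {C, E}
  [26 total]
Step 4: +6 →
  {A, D}  = {B, C, E}ᶜ
  {A, E}  = {E} ∪ {A}
  {B, C}  = {B} ∪ {C}
  {A, B, C}  = {D, E}ᶜ
  {A, D, E}  = {D, E} ∪ {A}
  {B, C, D}  = {C, D} ∪ {B}
  [32 total]
Step 5: closed — nothing new.

σ(𝒜) = { {}, {A}, {B}, {C}, {D}, {E}, {A, B}, {A, C}, {A, D}, {A, E}, {B, C}, {B, D}, {B, E}, {C, D}, {C, E}, {D, E}, {A, B, C}, {A, B, D}, {A, B, E}, {A, C, D}, {A, C, E}, {A, D, E}, {B, C, D}, {B, C, E}, {B, D, E}, {C, D, E}, {A, B, C, D}, {A, B, C, E}, {A, B, D, E}, {A, C, D, E}, {B, C, D, E}, X }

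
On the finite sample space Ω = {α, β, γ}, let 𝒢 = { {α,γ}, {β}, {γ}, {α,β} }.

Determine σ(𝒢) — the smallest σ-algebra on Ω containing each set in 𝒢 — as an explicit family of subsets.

Answer: σ(𝒢) = { {}, {α}, {β}, {γ}, {α,β}, {α,γ}, {β,γ}, Ω }

Working:
Initial family (6 sets): { {}, {β}, {γ}, {α,β}, {α,γ}, Ω }.
Pass 1 (1 new):
  {β,γ}  = {γ} ∪ {β}
Pass 2 adds 1:
  {α}  = Ω∖{β,γ}
Pass 3: no new sets; the family is a σ-algebra.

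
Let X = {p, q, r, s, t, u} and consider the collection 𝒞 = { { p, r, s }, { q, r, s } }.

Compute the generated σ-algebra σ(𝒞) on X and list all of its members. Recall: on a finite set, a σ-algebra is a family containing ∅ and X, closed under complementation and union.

Seed the family with 𝒞 together with ∅ and X: { {}, { p, r, s }, { q, r, s }, X }.
Step 1 (3 new):
  { p, t, u }  = { q, r, s }ᶜ
  { q, t, u }  = { p, r, s }ᶜ
  { p, q, r, s }  = { p, r, s } ∪ { q, r, s }
Step 2. New:
  { t, u }  = { p, q, r, s }ᶜ
  { p, q, t, u }  = { p, t, u } ∪ { q, t, u }
  { p, r, s, t, u }  = { p, r, s } ∪ { p, t, u }
  { q, r, s, t, u }  = { q, r, s } ∪ { q, t, u }
Step 3 (3 new):
  { p }  = { q, r, s, t, u }ᶜ
  { q }  = { p, r, s, t, u }ᶜ
  { r, s }  = { p, q, t, u }ᶜ
Step 4: 2 new —
  { p, q }  = { q } ∪ { p }
  { r, s, t, u }  = { r, s } ∪ { t, u }
Step 5: already closed under ᶜ and ∪.

|σ(𝒞)| = 16.  σ(𝒞) = { {}, { p }, { q }, { p, q }, { r, s }, { t, u }, { p, r, s }, { p, t, u }, { q, r, s }, { q, t, u }, { p, q, r, s }, { p, q, t, u }, { r, s, t, u }, { p, r, s, t, u }, { q, r, s, t, u }, X }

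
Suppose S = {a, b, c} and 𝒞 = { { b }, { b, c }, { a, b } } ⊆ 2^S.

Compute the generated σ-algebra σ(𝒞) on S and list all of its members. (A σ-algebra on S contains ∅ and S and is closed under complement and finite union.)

Take S₀ = 𝒞 ∪ {∅, S} = { {  }, { b }, { a, b }, { b, c }, S }.
Iteration 1 adds 3:
  { a }  = S∖{ b, c }
  { c }  = S∖{ a, b }
  { a, c }  = S∖{ b }
  |family| = 8
After Iteration 2 the family is unchanged; done.

Hence σ(𝒞) has 8 members: { {  }, { a }, { b }, { c }, { a, b }, { a, c }, { b, c }, S }.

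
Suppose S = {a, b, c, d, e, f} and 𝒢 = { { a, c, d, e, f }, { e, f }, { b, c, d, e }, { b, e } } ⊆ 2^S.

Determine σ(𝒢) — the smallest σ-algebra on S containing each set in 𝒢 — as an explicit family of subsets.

|σ(𝒢)| = 32.  σ(𝒢) = { ∅, { a }, { b }, { e }, { f }, { a, b }, { a, e }, { a, f }, { b, e }, { b, f }, { c, d }, { e, f }, { a, b, e }, { a, b, f }, { a, c, d }, { a, e, f }, { b, c, d }, { b, e, f }, { c, d, e }, { c, d, f }, { a, b, c, d }, { a, b, e, f }, { a, c, d, e }, { a, c, d, f }, { b, c, d, e }, { b, c, d, f }, { c, d, e, f }, { a, b, c, d, e }, { a, b, c, d, f }, { a, c, d, e, f }, { b, c, d, e, f }, S }

Working:
Start: 𝒢 ∪ {∅, S} = { ∅, { b, e }, { e, f }, { b, c, d, e }, { a, c, d, e, f }, S }.
Round 1: 6 new —
  { b }  = complement { a, c, d, e, f }
  { a, f }  = complement { b, c, d, e }
  { b, e, f }  = { b, e } ∪ { e, f }
  { a, b, c, d }  = complement { e, f }
  { a, c, d, f }  = complement { b, e }
  { b, c, d, e, f }  = { e, f } ∪ { b, c, d, e }
Round 2 (7 new):
  { a }  = complement { b, c, d, e, f }
  { a, b, f }  = { a, f } ∪ { b }
  { a, c, d }  = complement { b, e, f }
  { a, e, f }  = { e, f } ∪ { a, f }
  { a, b, e, f }  = { b, e } ∪ { a, f }
  { a, b, c, d, e }  = { b, e } ∪ { a, b, c, d }
  { a, b, c, d, f }  = { a, f } ∪ { a, b, c, d }
Round 3. New:
  { e }  = complement { a, b, c, d, f }
  { f }  = complement { a, b, c, d, e }
  { a, b }  = { b } ∪ { a }
  { c, d }  = complement { a, b, e, f }
  { a, b, e }  = { b, e } ∪ { a }
  { b, c, d }  = complement { a, e, f }
  { c, d, e }  = complement { a, b, f }
Round 4: +6 →
  { a, e }  = { e } ∪ { a }
  { b, f }  = { b } ∪ { f }
  { c, d, f }  = complement { a, b, e }
  { a, c, d, e }  = { c, d, e } ∪ { a, c, d }
  { b, c, d, f }  = { b, c, d } ∪ { f }
  { c, d, e, f }  = complement { a, b }
Round 5 adds nothing — fixpoint reached.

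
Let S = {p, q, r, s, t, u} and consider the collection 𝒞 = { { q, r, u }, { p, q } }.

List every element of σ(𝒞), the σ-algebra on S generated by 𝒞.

|σ(𝒞)| = 16.  σ(𝒞) = { {  }, { p }, { q }, { p, q }, { r, u }, { s, t }, { p, r, u }, { p, s, t }, { q, r, u }, { q, s, t }, { p, q, r, u }, { p, q, s, t }, { r, s, t, u }, { p, r, s, t, u }, { q, r, s, t, u }, S }

Check:
Take S₀ = 𝒞 ∪ {∅, S} = { {  }, { p, q }, { q, r, u }, S }.
Iteration 1: +3 →
  { p, s, t }  = complement { q, r, u }
  { p, q, r, u }  = { p, q } ∪ { q, r, u }
  { r, s, t, u }  = complement { p, q }
  (now 7)
Iteration 2: 4 new —
  { s, t }  = complement { p, q, r, u }
  { p, q, s, t }  = { p, s, t } ∪ { p, q }
  { p, r, s, t, u }  = { p, s, t } ∪ { r, s, t, u }
  { q, r, s, t, u }  = { r, s, t, u } ∪ { q, r, u }
  (now 11)
Iteration 3: +3 →
  { p }  = complement { q, r, s, t, u }
  { q }  = complement { p, r, s, t, u }
  { r, u }  = complement { p, q, s, t }
  (now 14)
Iteration 4. New:
  { p, r, u }  = { r, u } ∪ { p }
  { q, s, t }  = { s, t } ∪ { q }
  (now 16)
Iteration 5: closed — nothing new.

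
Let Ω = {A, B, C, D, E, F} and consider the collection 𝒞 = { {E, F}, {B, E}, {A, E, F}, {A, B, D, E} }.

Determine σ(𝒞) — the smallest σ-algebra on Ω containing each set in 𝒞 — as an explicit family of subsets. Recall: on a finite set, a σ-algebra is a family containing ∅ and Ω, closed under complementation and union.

Answer: σ(𝒞) = { {}, {A}, {B}, {C}, {D}, {E}, {F}, {A, B}, {A, C}, {A, D}, {A, E}, {A, F}, {B, C}, {B, D}, {B, E}, {B, F}, {C, D}, {C, E}, {C, F}, {D, E}, {D, F}, {E, F}, {A, B, C}, {A, B, D}, {A, B, E}, {A, B, F}, {A, C, D}, {A, C, E}, {A, C, F}, {A, D, E}, {A, D, F}, {A, E, F}, {B, C, D}, {B, C, E}, {B, C, F}, {B, D, E}, {B, D, F}, {B, E, F}, {C, D, E}, {C, D, F}, {C, E, F}, {D, E, F}, {A, B, C, D}, {A, B, C, E}, {A, B, C, F}, {A, B, D, E}, {A, B, D, F}, {A, B, E, F}, {A, C, D, E}, {A, C, D, F}, {A, C, E, F}, {A, D, E, F}, {B, C, D, E}, {B, C, D, F}, {B, C, E, F}, {B, D, E, F}, {C, D, E, F}, {A, B, C, D, E}, {A, B, C, D, F}, {A, B, C, E, F}, {A, B, D, E, F}, {A, C, D, E, F}, {B, C, D, E, F}, Ω }

Trace:
Initial family (6 sets): { {}, {B, E}, {E, F}, {A, E, F}, {A, B, D, E}, Ω }.
Pass 1 (7 new):
  {C, F}  = ᶜ of {A, B, D, E}
  {B, C, D}  = ᶜ of {A, E, F}
  {B, E, F}  = {B, E} ∪ {E, F}
  {A, B, C, D}  = ᶜ of {E, F}
  {A, B, E, F}  = {B, E} ∪ {A, E, F}
  {A, C, D, F}  = ᶜ of {B, E}
  {A, B, D, E, F}  = {E, F} ∪ {A, B, D, E}
  [13 total]
Pass 2: 13 new —
  {C}  = ᶜ of {A, B, D, E, F}
  {C, D}  = ᶜ of {A, B, E, F}
  {A, C, D}  = ᶜ of {B, E, F}
  {C, E, F}  = {E, F} ∪ {C, F}
  {A, C, E, F}  = {A, E, F} ∪ {C, F}
  {B, C, D, E}  = {B, E} ∪ {B, C, D}
  {B, C, D, F}  = {B, C, D} ∪ {C, F}
  {B, C, E, F}  = {B, E} ∪ {C, F}
  {A, B, C, D, E}  = {B, E} ∪ {A, B, C, D}
  {A, B, C, D, F}  = {B, C, D} ∪ {A, C, D, F}
  {A, B, C, E, F}  = {C, F} ∪ {A, B, E, F}
  {A, C, D, E, F}  = {E, F} ∪ {A, C, D, F}
  {B, C, D, E, F}  = {B, C, D} ∪ {E, F}
  [26 total]
Pass 3: +13 →
  {A}  = ᶜ of {B, C, D, E, F}
  {B}  = ᶜ of {A, C, D, E, F}
  {D}  = ᶜ of {A, B, C, E, F}
  {E}  = ᶜ of {A, B, C, D, F}
  {F}  = ᶜ of {A, B, C, D, E}
  {A, D}  = ᶜ of {B, C, E, F}
  {A, E}  = ᶜ of {B, C, D, F}
  {A, F}  = ᶜ of {B, C, D, E}
  {B, D}  = ᶜ of {A, C, E, F}
  {A, B, D}  = ᶜ of {C, E, F}
  {B, C, E}  = {B, E} ∪ {C}
  {C, D, F}  = {C, D} ∪ {C, F}
  {C, D, E, F}  = {C, D} ∪ {E, F}
  [39 total]
Pass 4 (23 new):
  {A, B}  = ᶜ of {C, D, E, F}
  {A, C}  = {C} ∪ {A}
  {B, C}  = {B} ∪ {C}
  {B, F}  = {B} ∪ {F}
  {C, E}  = {C} ∪ {E}
  {D, E}  = {D} ∪ {E}
  {D, F}  = {D} ∪ {F}
  {A, B, E}  = ᶜ of {C, D, F}
  {A, B, F}  = {A, F} ∪ {B}
  {A, C, E}  = {C} ∪ {A, E}
  {A, C, F}  = {A, F} ∪ {C}
  {A, D, E}  = {D} ∪ {A, E}
  {A, D, F}  = ᶜ of {B, C, E}
  {B, C, F}  = {B} ∪ {C, F}
  {B, D, E}  = {D} ∪ {B, E}
  {B, D, F}  = {B, D} ∪ {F}
  {C, D, E}  = {C, D} ∪ {E}
  {D, E, F}  = {D} ∪ {E, F}
  {A, B, C, E}  = {A} ∪ {B, C, E}
  {A, B, D, F}  = {A, F} ∪ {A, B, D}
  {A, C, D, E}  = {C, D} ∪ {A, E}
  {A, D, E, F}  = {A, E, F} ∪ {D}
  {B, D, E, F}  = {D} ∪ {B, E, F}
  [62 total]
Pass 5 (2 new):
  {A, B, C}  = ᶜ of {D, E, F}
  {A, B, C, F}  = ᶜ of {D, E}
  [64 total]
After Pass 6 the family is unchanged; done.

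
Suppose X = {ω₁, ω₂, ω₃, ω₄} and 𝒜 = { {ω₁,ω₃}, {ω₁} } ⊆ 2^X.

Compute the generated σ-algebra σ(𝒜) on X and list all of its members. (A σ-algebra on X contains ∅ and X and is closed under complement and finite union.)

σ(𝒜) (8 sets): { ∅, {ω₁}, {ω₃}, {ω₁,ω₃}, {ω₂,ω₄}, {ω₁,ω₂,ω₄}, {ω₂,ω₃,ω₄}, X }

Check:
Initial family (4 sets): { ∅, {ω₁}, {ω₁,ω₃}, X }.
Round 1 (2 new):
  {ω₂,ω₄}  = ᶜ of {ω₁,ω₃}
  {ω₂,ω₃,ω₄}  = ᶜ of {ω₁}
  (now 6)
Round 2: 1 new —
  {ω₁,ω₂,ω₄}  = {ω₂,ω₄} ∪ {ω₁}
  (now 7)
Round 3: +1 →
  {ω₃}  = ᶜ of {ω₁,ω₂,ω₄}
  (now 8)
Round 4: no new sets; the family is a σ-algebra.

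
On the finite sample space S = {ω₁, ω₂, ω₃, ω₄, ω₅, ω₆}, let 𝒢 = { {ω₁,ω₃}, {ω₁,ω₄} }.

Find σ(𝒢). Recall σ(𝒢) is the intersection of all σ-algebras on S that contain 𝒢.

σ(𝒢) = { {}, {ω₁}, {ω₃}, {ω₄}, {ω₁,ω₃}, {ω₁,ω₄}, {ω₃,ω₄}, {ω₁,ω₃,ω₄}, {ω₂,ω₅,ω₆}, {ω₁,ω₂,ω₅,ω₆}, {ω₂,ω₃,ω₅,ω₆}, {ω₂,ω₄,ω₅,ω₆}, {ω₁,ω₂,ω₃,ω₅,ω₆}, {ω₁,ω₂,ω₄,ω₅,ω₆}, {ω₂,ω₃,ω₄,ω₅,ω₆}, S }

Derivation:
Initial family (4 sets): { {}, {ω₁,ω₃}, {ω₁,ω₄}, S }.
Round 1: 3 new —
  {ω₁,ω₃,ω₄}  = {ω₁,ω₃} ∪ {ω₁,ω₄}
  {ω₂,ω₃,ω₅,ω₆}  = {ω₁,ω₄}ᶜ
  {ω₂,ω₄,ω₅,ω₆}  = {ω₁,ω₃}ᶜ
  (now 7)
Round 2 (4 new):
  {ω₂,ω₅,ω₆}  = {ω₁,ω₃,ω₄}ᶜ
  {ω₁,ω₂,ω₃,ω₅,ω₆}  = {ω₁,ω₃} ∪ {ω₂,ω₃,ω₅,ω₆}
  {ω₁,ω₂,ω₄,ω₅,ω₆}  = {ω₂,ω₄,ω₅,ω₆} ∪ {ω₁,ω₄}
  {ω₂,ω₃,ω₄,ω₅,ω₆}  = {ω₂,ω₄,ω₅,ω₆} ∪ {ω₂,ω₃,ω₅,ω₆}
  (now 11)
Round 3: +3 →
  {ω₁}  = {ω₂,ω₃,ω₄,ω₅,ω₆}ᶜ
  {ω₃}  = {ω₁,ω₂,ω₄,ω₅,ω₆}ᶜ
  {ω₄}  = {ω₁,ω₂,ω₃,ω₅,ω₆}ᶜ
  (now 14)
Round 4: 2 new —
  {ω₃,ω₄}  = {ω₃} ∪ {ω₄}
  {ω₁,ω₂,ω₅,ω₆}  = {ω₁} ∪ {ω₂,ω₅,ω₆}
  (now 16)
Round 5: closed — nothing new.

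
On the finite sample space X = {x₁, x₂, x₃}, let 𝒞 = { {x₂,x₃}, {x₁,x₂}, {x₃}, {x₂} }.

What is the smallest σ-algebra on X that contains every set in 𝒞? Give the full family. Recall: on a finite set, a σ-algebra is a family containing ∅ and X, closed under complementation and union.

σ(𝒞) (8 sets): { {}, {x₁}, {x₂}, {x₃}, {x₁,x₂}, {x₁,x₃}, {x₂,x₃}, X }

Trace:
Seed the family with 𝒞 together with ∅ and X: { {}, {x₂}, {x₃}, {x₁,x₂}, {x₂,x₃}, X }.
Round 1 (2 new):
  {x₁}  = {x₂,x₃}ᶜ
  {x₁,x₃}  = {x₂}ᶜ
  — 8 sets.
After Round 2 the family is unchanged; done.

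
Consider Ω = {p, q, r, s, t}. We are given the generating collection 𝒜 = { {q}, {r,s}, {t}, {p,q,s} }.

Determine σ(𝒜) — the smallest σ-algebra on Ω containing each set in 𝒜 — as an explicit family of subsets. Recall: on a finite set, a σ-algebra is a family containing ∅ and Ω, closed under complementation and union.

Initial family (6 sets): { {}, {q}, {t}, {r,s}, {p,q,s}, Ω }.
Iteration 1 (8 new):
  {q,t}  = {q} ∪ {t}
  {r,t}  = complement {p,q,s}
  {p,q,t}  = complement {r,s}
  {q,r,s}  = {r,s} ∪ {q}
  {r,s,t}  = {r,s} ∪ {t}
  {p,q,r,s}  = complement {t}
  {p,q,s,t}  = {p,q,s} ∪ {t}
  {p,r,s,t}  = complement {q}
Iteration 2 adds 7:
  {r}  = complement {p,q,s,t}
  {p,q}  = complement {r,s,t}
  {p,t}  = complement {q,r,s}
  {p,r,s}  = complement {q,t}
  {q,r,t}  = {q,t} ∪ {r,t}
  {p,q,r,t}  = {p,q,t} ∪ {r,t}
  {q,r,s,t}  = {q,t} ∪ {r,s,t}
Iteration 3: +6 →
  {p}  = complement {q,r,s,t}
  {s}  = complement {p,q,r,t}
  {p,s}  = complement {q,r,t}
  {q,r}  = {q} ∪ {r}
  {p,q,r}  = {p,q} ∪ {r}
  {p,r,t}  = {p,t} ∪ {r,t}
Iteration 4. New:
  {p,r}  = {r} ∪ {p}
  {q,s}  = complement {p,r,t}
  {s,t}  = complement {p,q,r}
  {p,s,t}  = complement {q,r}
  {q,s,t}  = {q,t} ∪ {s}
After Iteration 5 the family is unchanged; done.

Therefore σ(𝒜) = { {}, {p}, {q}, {r}, {s}, {t}, {p,q}, {p,r}, {p,s}, {p,t}, {q,r}, {q,s}, {q,t}, {r,s}, {r,t}, {s,t}, {p,q,r}, {p,q,s}, {p,q,t}, {p,r,s}, {p,r,t}, {p,s,t}, {q,r,s}, {q,r,t}, {q,s,t}, {r,s,t}, {p,q,r,s}, {p,q,r,t}, {p,q,s,t}, {p,r,s,t}, {q,r,s,t}, Ω } (|σ(𝒜)| = 32).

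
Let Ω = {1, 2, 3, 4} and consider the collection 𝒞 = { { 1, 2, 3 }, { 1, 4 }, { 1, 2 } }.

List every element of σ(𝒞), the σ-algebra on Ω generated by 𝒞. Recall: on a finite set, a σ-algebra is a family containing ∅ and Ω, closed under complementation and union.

|σ(𝒞)| = 16.  σ(𝒞) = { {  }, { 1 }, { 2 }, { 3 }, { 4 }, { 1, 2 }, { 1, 3 }, { 1, 4 }, { 2, 3 }, { 2, 4 }, { 3, 4 }, { 1, 2, 3 }, { 1, 2, 4 }, { 1, 3, 4 }, { 2, 3, 4 }, Ω }

Working:
Initial family (5 sets): { {  }, { 1, 2 }, { 1, 4 }, { 1, 2, 3 }, Ω }.
Iteration 1: +4 →
  { 4 }  = ᶜ of { 1, 2, 3 }
  { 2, 3 }  = ᶜ of { 1, 4 }
  { 3, 4 }  = ᶜ of { 1, 2 }
  { 1, 2, 4 }  = { 1, 4 } ∪ { 1, 2 }
  (now 9)
Iteration 2 (3 new):
  { 3 }  = ᶜ of { 1, 2, 4 }
  { 1, 3, 4 }  = { 3, 4 } ∪ { 1, 4 }
  { 2, 3, 4 }  = { 3, 4 } ∪ { 2, 3 }
  (now 12)
Iteration 3. New:
  { 1 }  = ᶜ of { 2, 3, 4 }
  { 2 }  = ᶜ of { 1, 3, 4 }
  (now 14)
Iteration 4 (2 new):
  { 1, 3 }  = { 3 } ∪ { 1 }
  { 2, 4 }  = { 4 } ∪ { 2 }
  (now 16)
Iteration 5: already closed under ᶜ and ∪.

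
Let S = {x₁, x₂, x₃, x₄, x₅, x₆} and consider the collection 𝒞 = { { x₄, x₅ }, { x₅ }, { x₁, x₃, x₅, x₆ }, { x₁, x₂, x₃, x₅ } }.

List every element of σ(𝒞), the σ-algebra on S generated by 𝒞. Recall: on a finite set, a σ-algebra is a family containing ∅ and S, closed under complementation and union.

Answer: σ(𝒞) = { {  }, { x₂ }, { x₄ }, { x₅ }, { x₆ }, { x₁, x₃ }, { x₂, x₄ }, { x₂, x₅ }, { x₂, x₆ }, { x₄, x₅ }, { x₄, x₆ }, { x₅, x₆ }, { x₁, x₂, x₃ }, { x₁, x₃, x₄ }, { x₁, x₃, x₅ }, { x₁, x₃, x₆ }, { x₂, x₄, x₅ }, { x₂, x₄, x₆ }, { x₂, x₅, x₆ }, { x₄, x₅, x₆ }, { x₁, x₂, x₃, x₄ }, { x₁, x₂, x₃, x₅ }, { x₁, x₂, x₃, x₆ }, { x₁, x₃, x₄, x₅ }, { x₁, x₃, x₄, x₆ }, { x₁, x₃, x₅, x₆ }, { x₂, x₄, x₅, x₆ }, { x₁, x₂, x₃, x₄, x₅ }, { x₁, x₂, x₃, x₄, x₆ }, { x₁, x₂, x₃, x₅, x₆ }, { x₁, x₃, x₄, x₅, x₆ }, S }

Trace:
Take S₀ = 𝒞 ∪ {∅, S} = { {  }, { x₅ }, { x₄, x₅ }, { x₁, x₂, x₃, x₅ }, { x₁, x₃, x₅, x₆ }, S }.
Step 1 (7 new):
  { x₂, x₄ }  = { x₁, x₃, x₅, x₆ }ᶜ
  { x₄, x₆ }  = { x₁, x₂, x₃, x₅ }ᶜ
  { x₁, x₂, x₃, x₆ }  = { x₄, x₅ }ᶜ
  { x₁, x₂, x₃, x₄, x₅ }  = { x₄, x₅ } ∪ { x₁, x₂, x₃, x₅ }
  { x₁, x₂, x₃, x₄, x₆ }  = { x₅ }ᶜ
  { x₁, x₂, x₃, x₅, x₆ }  = { x₁, x₃, x₅, x₆ } ∪ { x₁, x₂, x₃, x₅ }
  { x₁, x₃, x₄, x₅, x₆ }  = { x₄, x₅ } ∪ { x₁, x₃, x₅, x₆ }
  — 13 sets.
Step 2 (6 new):
  { x₂ }  = { x₁, x₃, x₄, x₅, x₆ }ᶜ
  { x₄ }  = { x₁, x₂, x₃, x₅, x₆ }ᶜ
  { x₆ }  = { x₁, x₂, x₃, x₄, x₅ }ᶜ
  { x₂, x₄, x₅ }  = { x₅ } ∪ { x₂, x₄ }
  { x₂, x₄, x₆ }  = { x₄, x₆ } ∪ { x₂, x₄ }
  { x₄, x₅, x₆ }  = { x₅ } ∪ { x₄, x₆ }
  — 19 sets.
Step 3 (7 new):
  { x₂, x₅ }  = { x₂ } ∪ { x₅ }
  { x₂, x₆ }  = { x₂ } ∪ { x₆ }
  { x₅, x₆ }  = { x₆ } ∪ { x₅ }
  { x₁, x₂, x₃ }  = { x₄, x₅, x₆ }ᶜ
  { x₁, x₃, x₅ }  = { x₂, x₄, x₆ }ᶜ
  { x₁, x₃, x₆ }  = { x₂, x₄, x₅ }ᶜ
  { x₂, x₄, x₅, x₆ }  = { x₂, x₄, x₆ } ∪ { x₄, x₅ }
  — 26 sets.
Step 4: 5 new —
  { x₁, x₃ }  = { x₂, x₄, x₅, x₆ }ᶜ
  { x₂, x₅, x₆ }  = { x₂, x₅ } ∪ { x₅, x₆ }
  { x₁, x₂, x₃, x₄ }  = { x₅, x₆ }ᶜ
  { x₁, x₃, x₄, x₅ }  = { x₂, x₆ }ᶜ
  { x₁, x₃, x₄, x₆ }  = { x₂, x₅ }ᶜ
  — 31 sets.
Step 5 (1 new):
  { x₁, x₃, x₄ }  = { x₂, x₅, x₆ }ᶜ
  — 32 sets.
Step 6 adds nothing — fixpoint reached.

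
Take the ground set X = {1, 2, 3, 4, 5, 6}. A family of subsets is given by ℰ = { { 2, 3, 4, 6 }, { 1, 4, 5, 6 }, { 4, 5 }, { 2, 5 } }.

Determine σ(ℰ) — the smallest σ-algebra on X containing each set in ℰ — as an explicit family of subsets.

σ(ℰ) (64 sets): { {  }, { 1 }, { 2 }, { 3 }, { 4 }, { 5 }, { 6 }, { 1, 2 }, { 1, 3 }, { 1, 4 }, { 1, 5 }, { 1, 6 }, { 2, 3 }, { 2, 4 }, { 2, 5 }, { 2, 6 }, { 3, 4 }, { 3, 5 }, { 3, 6 }, { 4, 5 }, { 4, 6 }, { 5, 6 }, { 1, 2, 3 }, { 1, 2, 4 }, { 1, 2, 5 }, { 1, 2, 6 }, { 1, 3, 4 }, { 1, 3, 5 }, { 1, 3, 6 }, { 1, 4, 5 }, { 1, 4, 6 }, { 1, 5, 6 }, { 2, 3, 4 }, { 2, 3, 5 }, { 2, 3, 6 }, { 2, 4, 5 }, { 2, 4, 6 }, { 2, 5, 6 }, { 3, 4, 5 }, { 3, 4, 6 }, { 3, 5, 6 }, { 4, 5, 6 }, { 1, 2, 3, 4 }, { 1, 2, 3, 5 }, { 1, 2, 3, 6 }, { 1, 2, 4, 5 }, { 1, 2, 4, 6 }, { 1, 2, 5, 6 }, { 1, 3, 4, 5 }, { 1, 3, 4, 6 }, { 1, 3, 5, 6 }, { 1, 4, 5, 6 }, { 2, 3, 4, 5 }, { 2, 3, 4, 6 }, { 2, 3, 5, 6 }, { 2, 4, 5, 6 }, { 3, 4, 5, 6 }, { 1, 2, 3, 4, 5 }, { 1, 2, 3, 4, 6 }, { 1, 2, 3, 5, 6 }, { 1, 2, 4, 5, 6 }, { 1, 3, 4, 5, 6 }, { 2, 3, 4, 5, 6 }, X }

Working:
Take S₀ = ℰ ∪ {∅, X} = { {  }, { 2, 5 }, { 4, 5 }, { 1, 4, 5, 6 }, { 2, 3, 4, 6 }, X }.
Iteration 1 (7 new):
  { 1, 5 }  = { 2, 3, 4, 6 }ᶜ
  { 2, 3 }  = { 1, 4, 5, 6 }ᶜ
  { 2, 4, 5 }  = { 4, 5 } ∪ { 2, 5 }
  { 1, 2, 3, 6 }  = { 4, 5 }ᶜ
  { 1, 3, 4, 6 }  = { 2, 5 }ᶜ
  { 1, 2, 4, 5, 6 }  = { 2, 5 } ∪ { 1, 4, 5, 6 }
  { 2, 3, 4, 5, 6 }  = { 4, 5 } ∪ { 2, 3, 4, 6 }
  (now 13)
Iteration 2. New:
  { 1 }  = { 2, 3, 4, 5, 6 }ᶜ
  { 3 }  = { 1, 2, 4, 5, 6 }ᶜ
  { 1, 2, 5 }  = { 2, 5 } ∪ { 1, 5 }
  { 1, 3, 6 }  = { 2, 4, 5 }ᶜ
  { 1, 4, 5 }  = { 4, 5 } ∪ { 1, 5 }
  { 2, 3, 5 }  = { 2, 5 } ∪ { 2, 3 }
  { 1, 2, 3, 5 }  = { 2, 3 } ∪ { 1, 5 }
  { 1, 2, 4, 5 }  = { 1, 5 } ∪ { 2, 4, 5 }
  { 2, 3, 4, 5 }  = { 4, 5 } ∪ { 2, 3 }
  { 1, 2, 3, 4, 6 }  = { 1, 2, 3, 6 } ∪ { 2, 3, 4, 6 }
  { 1, 2, 3, 5, 6 }  = { 2, 5 } ∪ { 1, 2, 3, 6 }
  { 1, 3, 4, 5, 6 }  = { 1, 4, 5, 6 } ∪ { 1, 3, 4, 6 }
  (now 25)
Iteration 3 (16 new):
  { 2 }  = { 1, 3, 4, 5, 6 }ᶜ
  { 4 }  = { 1, 2, 3, 5, 6 }ᶜ
  { 5 }  = { 1, 2, 3, 4, 6 }ᶜ
  { 1, 3 }  = { 3 } ∪ { 1 }
  { 1, 6 }  = { 2, 3, 4, 5 }ᶜ
  { 3, 6 }  = { 1, 2, 4, 5 }ᶜ
  { 4, 6 }  = { 1, 2, 3, 5 }ᶜ
  { 1, 2, 3 }  = { 2, 3 } ∪ { 1 }
  { 1, 3, 5 }  = { 1, 5 } ∪ { 3 }
  { 1, 4, 6 }  = { 2, 3, 5 }ᶜ
  { 2, 3, 6 }  = { 1, 4, 5 }ᶜ
  { 3, 4, 5 }  = { 4, 5 } ∪ { 3 }
  { 3, 4, 6 }  = { 1, 2, 5 }ᶜ
  { 1, 3, 4, 5 }  = { 1, 4, 5 } ∪ { 3 }
  { 1, 3, 5, 6 }  = { 1, 3, 6 } ∪ { 1, 5 }
  { 1, 2, 3, 4, 5 }  = { 4, 5 } ∪ { 1, 2, 3, 5 }
  (now 41)
Iteration 4 (20 new):
  { 6 }  = { 1, 2, 3, 4, 5 }ᶜ
  { 1, 2 }  = { 2 } ∪ { 1 }
  { 1, 4 }  = { 4 } ∪ { 1 }
  { 2, 4 }  = { 1, 3, 5, 6 }ᶜ
  { 2, 6 }  = { 1, 3, 4, 5 }ᶜ
  { 3, 4 }  = { 3 } ∪ { 4 }
  { 3, 5 }  = { 3 } ∪ { 5 }
  { 1, 2, 6 }  = { 3, 4, 5 }ᶜ
  { 1, 3, 4 }  = { 1, 3 } ∪ { 4 }
  { 1, 5, 6 }  = { 1, 6 } ∪ { 1, 5 }
  { 2, 3, 4 }  = { 2, 3 } ∪ { 4 }
  { 2, 4, 6 }  = { 1, 3, 5 }ᶜ
  { 3, 5, 6 }  = { 3, 6 } ∪ { 5 }
  { 4, 5, 6 }  = { 1, 2, 3 }ᶜ
  { 1, 2, 3, 4 }  = { 1, 2, 3 } ∪ { 4 }
  { 1, 2, 4, 6 }  = { 2 } ∪ { 1, 4, 6 }
  { 1, 2, 5, 6 }  = { 1, 6 } ∪ { 1, 2, 5 }
  { 2, 3, 5, 6 }  = { 2, 3, 6 } ∪ { 2, 5 }
  { 2, 4, 5, 6 }  = { 1, 3 }ᶜ
  { 3, 4, 5, 6 }  = { 4, 5 } ∪ { 3, 6 }
  (now 61)
Iteration 5: 3 new —
  { 5, 6 }  = { 1, 2, 3, 4 }ᶜ
  { 1, 2, 4 }  = { 3, 5, 6 }ᶜ
  { 2, 5, 6 }  = { 1, 3, 4 }ᶜ
  (now 64)
After Iteration 6 the family is unchanged; done.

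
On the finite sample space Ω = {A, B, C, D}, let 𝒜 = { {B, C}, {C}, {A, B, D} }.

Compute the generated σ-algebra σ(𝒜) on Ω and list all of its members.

σ(𝒜) (8 sets): { {}, {B}, {C}, {A, D}, {B, C}, {A, B, D}, {A, C, D}, Ω }

Trace:
Begin from { {}, {C}, {B, C}, {A, B, D}, Ω } (that is, 𝒜 plus ∅ and Ω).
Step 1 (1 new):
  {A, D}  = complement {B, C}
  — 6 sets.
Step 2. New:
  {A, C, D}  = {C} ∪ {A, D}
  — 7 sets.
Step 3 (1 new):
  {B}  = complement {A, C, D}
  — 8 sets.
Step 4: no new sets; the family is a σ-algebra.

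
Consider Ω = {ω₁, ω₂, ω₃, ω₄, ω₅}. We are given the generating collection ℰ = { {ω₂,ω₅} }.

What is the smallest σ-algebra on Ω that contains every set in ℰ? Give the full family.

σ(ℰ) (4 sets): { ∅, {ω₂,ω₅}, {ω₁,ω₃,ω₄}, Ω }

Trace:
Start: ℰ ∪ {∅, Ω} = { ∅, {ω₂,ω₅}, Ω }.
Pass 1 adds 1:
  {ω₁,ω₃,ω₄}  = ᶜ of {ω₂,ω₅}
  (now 4)
Pass 2: stable.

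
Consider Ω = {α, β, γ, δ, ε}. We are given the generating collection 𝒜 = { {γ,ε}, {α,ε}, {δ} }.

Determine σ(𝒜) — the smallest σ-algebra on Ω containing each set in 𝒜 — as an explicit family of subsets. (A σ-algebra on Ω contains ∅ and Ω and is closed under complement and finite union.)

σ(𝒜) = { {}, {α}, {β}, {γ}, {δ}, {ε}, {α,β}, {α,γ}, {α,δ}, {α,ε}, {β,γ}, {β,δ}, {β,ε}, {γ,δ}, {γ,ε}, {δ,ε}, {α,β,γ}, {α,β,δ}, {α,β,ε}, {α,γ,δ}, {α,γ,ε}, {α,δ,ε}, {β,γ,δ}, {β,γ,ε}, {β,δ,ε}, {γ,δ,ε}, {α,β,γ,δ}, {α,β,γ,ε}, {α,β,δ,ε}, {α,γ,δ,ε}, {β,γ,δ,ε}, Ω }

Trace:
Start: 𝒜 ∪ {∅, Ω} = { {}, {δ}, {α,ε}, {γ,ε}, Ω }.
Round 1 (6 new):
  {α,β,δ}  = {γ,ε}ᶜ
  {α,γ,ε}  = {α,ε} ∪ {γ,ε}
  {α,δ,ε}  = {α,ε} ∪ {δ}
  {β,γ,δ}  = {α,ε}ᶜ
  {γ,δ,ε}  = {δ} ∪ {γ,ε}
  {α,β,γ,ε}  = {δ}ᶜ
Round 2. New:
  {α,β}  = {γ,δ,ε}ᶜ
  {β,γ}  = {α,δ,ε}ᶜ
  {β,δ}  = {α,γ,ε}ᶜ
  {α,β,γ,δ}  = {α,β,δ} ∪ {β,γ,δ}
  {α,β,δ,ε}  = {α,δ,ε} ∪ {α,β,δ}
  {α,γ,δ,ε}  = {α,δ,ε} ∪ {γ,δ,ε}
  {β,γ,δ,ε}  = {γ,δ,ε} ∪ {β,γ,δ}
Round 3: +7 →
  {α}  = {β,γ,δ,ε}ᶜ
  {β}  = {α,γ,δ,ε}ᶜ
  {γ}  = {α,β,δ,ε}ᶜ
  {ε}  = {α,β,γ,δ}ᶜ
  {α,β,γ}  = {β,γ} ∪ {α,β}
  {α,β,ε}  = {α,β} ∪ {α,ε}
  {β,γ,ε}  = {β,γ} ∪ {γ,ε}
Round 4: 6 new —
  {α,γ}  = {γ} ∪ {α}
  {α,δ}  = {β,γ,ε}ᶜ
  {β,ε}  = {β} ∪ {ε}
  {γ,δ}  = {α,β,ε}ᶜ
  {δ,ε}  = {α,β,γ}ᶜ
  {β,δ,ε}  = {ε} ∪ {β,δ}
Round 5 adds 1:
  {α,γ,δ}  = {β,ε}ᶜ
After Round 6 the family is unchanged; done.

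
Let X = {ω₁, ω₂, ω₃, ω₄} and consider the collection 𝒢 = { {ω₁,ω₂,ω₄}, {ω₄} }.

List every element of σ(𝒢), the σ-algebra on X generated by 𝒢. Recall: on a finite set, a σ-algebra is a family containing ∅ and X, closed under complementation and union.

Initial family (4 sets): { {}, {ω₄}, {ω₁,ω₂,ω₄}, X }.
Iteration 1 (2 new):
  {ω₃}  = ᶜ of {ω₁,ω₂,ω₄}
  {ω₁,ω₂,ω₃}  = ᶜ of {ω₄}
  (now 6)
Iteration 2. New:
  {ω₃,ω₄}  = {ω₃} ∪ {ω₄}
  (now 7)
Iteration 3: +1 →
  {ω₁,ω₂}  = ᶜ of {ω₃,ω₄}
  (now 8)
Iteration 4: already closed under ᶜ and ∪.

|σ(𝒢)| = 8.  σ(𝒢) = { {}, {ω₃}, {ω₄}, {ω₁,ω₂}, {ω₃,ω₄}, {ω₁,ω₂,ω₃}, {ω₁,ω₂,ω₄}, X }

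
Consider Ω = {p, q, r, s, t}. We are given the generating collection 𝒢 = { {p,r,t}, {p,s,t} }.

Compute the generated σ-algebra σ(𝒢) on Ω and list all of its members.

Begin from { {}, {p,r,t}, {p,s,t}, Ω } (that is, 𝒢 plus ∅ and Ω).
Pass 1: +3 →
  {q,r}  = ᶜ of {p,s,t}
  {q,s}  = ᶜ of {p,r,t}
  {p,r,s,t}  = {p,r,t} ∪ {p,s,t}
  (now 7)
Pass 2: 4 new —
  {q}  = ᶜ of {p,r,s,t}
  {q,r,s}  = {q,r} ∪ {q,s}
  {p,q,r,t}  = {q,r} ∪ {p,r,t}
  {p,q,s,t}  = {p,s,t} ∪ {q,s}
  (now 11)
Pass 3. New:
  {r}  = ᶜ of {p,q,s,t}
  {s}  = ᶜ of {p,q,r,t}
  {p,t}  = ᶜ of {q,r,s}
  (now 14)
Pass 4. New:
  {r,s}  = {r} ∪ {s}
  {p,q,t}  = {p,t} ∪ {q}
  (now 16)
Pass 5: stable.

σ(𝒢) = { {}, {q}, {r}, {s}, {p,t}, {q,r}, {q,s}, {r,s}, {p,q,t}, {p,r,t}, {p,s,t}, {q,r,s}, {p,q,r,t}, {p,q,s,t}, {p,r,s,t}, Ω }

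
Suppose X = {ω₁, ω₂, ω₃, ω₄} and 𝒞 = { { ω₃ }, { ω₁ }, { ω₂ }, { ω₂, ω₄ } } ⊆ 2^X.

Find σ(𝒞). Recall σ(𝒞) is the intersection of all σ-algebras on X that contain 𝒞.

Seed the family with 𝒞 together with ∅ and X: { ∅, { ω₁ }, { ω₂ }, { ω₃ }, { ω₂, ω₄ }, X }.
Iteration 1. New:
  { ω₁, ω₂ }  = { ω₂ } ∪ { ω₁ }
  { ω₁, ω₃ }  = { ω₂, ω₄ }ᶜ
  { ω₂, ω₃ }  = { ω₃ } ∪ { ω₂ }
  { ω₁, ω₂, ω₄ }  = { ω₃ }ᶜ
  { ω₁, ω₃, ω₄ }  = { ω₂ }ᶜ
  { ω₂, ω₃, ω₄ }  = { ω₁ }ᶜ
  (now 12)
Iteration 2 (3 new):
  { ω₁, ω₄ }  = { ω₂, ω₃ }ᶜ
  { ω₃, ω₄ }  = { ω₁, ω₂ }ᶜ
  { ω₁, ω₂, ω₃ }  = { ω₁, ω₂ } ∪ { ω₃ }
  (now 15)
Iteration 3. New:
  { ω₄ }  = { ω₁, ω₂, ω₃ }ᶜ
  (now 16)
Iteration 4: stable.

|σ(𝒞)| = 16.  σ(𝒞) = { ∅, { ω₁ }, { ω₂ }, { ω₃ }, { ω₄ }, { ω₁, ω₂ }, { ω₁, ω₃ }, { ω₁, ω₄ }, { ω₂, ω₃ }, { ω₂, ω₄ }, { ω₃, ω₄ }, { ω₁, ω₂, ω₃ }, { ω₁, ω₂, ω₄ }, { ω₁, ω₃, ω₄ }, { ω₂, ω₃, ω₄ }, X }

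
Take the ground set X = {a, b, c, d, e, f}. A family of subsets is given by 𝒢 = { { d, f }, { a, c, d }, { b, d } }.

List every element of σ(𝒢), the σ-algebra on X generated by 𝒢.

Begin from { ∅, { b, d }, { d, f }, { a, c, d }, X } (that is, 𝒢 plus ∅ and X).
Iteration 1: +6 →
  { b, d, f }  = { d, f } ∪ { b, d }
  { b, e, f }  = { a, c, d }ᶜ
  { a, b, c, d }  = { a, c, d } ∪ { b, d }
  { a, b, c, e }  = { d, f }ᶜ
  { a, c, d, f }  = { a, c, d } ∪ { d, f }
  { a, c, e, f }  = { b, d }ᶜ
Iteration 2 (8 new):
  { b, e }  = { a, c, d, f }ᶜ
  { e, f }  = { a, b, c, d }ᶜ
  { a, c, e }  = { b, d, f }ᶜ
  { b, d, e, f }  = { b, d, f } ∪ { b, e, f }
  { a, b, c, d, e }  = { a, c, d } ∪ { a, b, c, e }
  { a, b, c, d, f }  = { b, d, f } ∪ { a, c, d }
  { a, b, c, e, f }  = { a, c, e, f } ∪ { b, e, f }
  { a, c, d, e, f }  = { a, c, e, f } ∪ { a, c, d }
Iteration 3: 8 new —
  { b }  = { a, c, d, e, f }ᶜ
  { d }  = { a, b, c, e, f }ᶜ
  { e }  = { a, b, c, d, f }ᶜ
  { f }  = { a, b, c, d, e }ᶜ
  { a, c }  = { b, d, e, f }ᶜ
  { b, d, e }  = { b, e } ∪ { b, d }
  { d, e, f }  = { e, f } ∪ { d, f }
  { a, c, d, e }  = { a, c, e } ∪ { a, c, d }
Iteration 4: 4 new —
  { b, f }  = { a, c, d, e }ᶜ
  { d, e }  = { e } ∪ { d }
  { a, b, c }  = { d, e, f }ᶜ
  { a, c, f }  = { b, d, e }ᶜ
Iteration 5 adds 1:
  { a, b, c, f }  = { d, e }ᶜ
Iteration 6: closed — nothing new.

|σ(𝒢)| = 32.  σ(𝒢) = { ∅, { b }, { d }, { e }, { f }, { a, c }, { b, d }, { b, e }, { b, f }, { d, e }, { d, f }, { e, f }, { a, b, c }, { a, c, d }, { a, c, e }, { a, c, f }, { b, d, e }, { b, d, f }, { b, e, f }, { d, e, f }, { a, b, c, d }, { a, b, c, e }, { a, b, c, f }, { a, c, d, e }, { a, c, d, f }, { a, c, e, f }, { b, d, e, f }, { a, b, c, d, e }, { a, b, c, d, f }, { a, b, c, e, f }, { a, c, d, e, f }, X }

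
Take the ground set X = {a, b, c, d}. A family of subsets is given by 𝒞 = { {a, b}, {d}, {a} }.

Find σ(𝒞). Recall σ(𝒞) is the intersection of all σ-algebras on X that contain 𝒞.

|σ(𝒞)| = 16.  σ(𝒞) = { {}, {a}, {b}, {c}, {d}, {a, b}, {a, c}, {a, d}, {b, c}, {b, d}, {c, d}, {a, b, c}, {a, b, d}, {a, c, d}, {b, c, d}, X }

Working:
Start: 𝒞 ∪ {∅, X} = { {}, {a}, {d}, {a, b}, X }.
Step 1: +5 →
  {a, d}  = {d} ∪ {a}
  {c, d}  = ᶜ of {a, b}
  {a, b, c}  = ᶜ of {d}
  {a, b, d}  = {a, b} ∪ {d}
  {b, c, d}  = ᶜ of {a}
  |family| = 10
Step 2: 3 new —
  {c}  = ᶜ of {a, b, d}
  {b, c}  = ᶜ of {a, d}
  {a, c, d}  = {c, d} ∪ {a, d}
  |family| = 13
Step 3. New:
  {b}  = ᶜ of {a, c, d}
  {a, c}  = {c} ∪ {a}
  |family| = 15
Step 4. New:
  {b, d}  = ᶜ of {a, c}
  |family| = 16
Step 5: already closed under ᶜ and ∪.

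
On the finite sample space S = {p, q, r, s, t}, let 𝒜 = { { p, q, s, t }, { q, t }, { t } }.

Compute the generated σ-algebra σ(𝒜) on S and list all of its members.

Seed the family with 𝒜 together with ∅ and S: { ∅, { t }, { q, t }, { p, q, s, t }, S }.
Round 1: +3 →
  { r }  = ᶜ of { p, q, s, t }
  { p, r, s }  = ᶜ of { q, t }
  { p, q, r, s }  = ᶜ of { t }
  |family| = 8
Round 2 adds 3:
  { r, t }  = { r } ∪ { t }
  { q, r, t }  = { r } ∪ { q, t }
  { p, r, s, t }  = { p, r, s } ∪ { t }
  |family| = 11
Round 3. New:
  { q }  = ᶜ of { p, r, s, t }
  { p, s }  = ᶜ of { q, r, t }
  { p, q, s }  = ᶜ of { r, t }
  |family| = 14
Round 4: +2 →
  { q, r }  = { r } ∪ { q }
  { p, s, t }  = { p, s } ∪ { t }
  |family| = 16
Round 5: closed — nothing new.

Hence σ(𝒜) has 16 members: { ∅, { q }, { r }, { t }, { p, s }, { q, r }, { q, t }, { r, t }, { p, q, s }, { p, r, s }, { p, s, t }, { q, r, t }, { p, q, r, s }, { p, q, s, t }, { p, r, s, t }, S }.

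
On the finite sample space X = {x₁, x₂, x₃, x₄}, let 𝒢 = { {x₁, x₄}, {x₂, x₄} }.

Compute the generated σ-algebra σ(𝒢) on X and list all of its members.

σ(𝒢) = { {}, {x₁}, {x₂}, {x₃}, {x₄}, {x₁, x₂}, {x₁, x₃}, {x₁, x₄}, {x₂, x₃}, {x₂, x₄}, {x₃, x₄}, {x₁, x₂, x₃}, {x₁, x₂, x₄}, {x₁, x₃, x₄}, {x₂, x₃, x₄}, X }

Trace:
Initial family (4 sets): { {}, {x₁, x₄}, {x₂, x₄}, X }.
Round 1 adds 3:
  {x₁, x₃}  = {x₂, x₄}ᶜ
  {x₂, x₃}  = {x₁, x₄}ᶜ
  {x₁, x₂, x₄}  = {x₂, x₄} ∪ {x₁, x₄}
Round 2 adds 4:
  {x₃}  = {x₁, x₂, x₄}ᶜ
  {x₁, x₂, x₃}  = {x₂, x₃} ∪ {x₁, x₃}
  {x₁, x₃, x₄}  = {x₁, x₄} ∪ {x₁, x₃}
  {x₂, x₃, x₄}  = {x₂, x₃} ∪ {x₂, x₄}
Round 3 adds 3:
  {x₁}  = {x₂, x₃, x₄}ᶜ
  {x₂}  = {x₁, x₃, x₄}ᶜ
  {x₄}  = {x₁, x₂, x₃}ᶜ
Round 4. New:
  {x₁, x₂}  = {x₂} ∪ {x₁}
  {x₃, x₄}  = {x₃} ∪ {x₄}
Round 5: closed — nothing new.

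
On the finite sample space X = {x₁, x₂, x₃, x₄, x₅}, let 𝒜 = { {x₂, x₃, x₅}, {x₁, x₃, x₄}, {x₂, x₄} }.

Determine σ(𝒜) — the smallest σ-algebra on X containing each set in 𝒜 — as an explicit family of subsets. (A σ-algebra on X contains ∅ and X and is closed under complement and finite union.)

Take S₀ = 𝒜 ∪ {∅, X} = { ∅, {x₂, x₄}, {x₁, x₃, x₄}, {x₂, x₃, x₅}, X }.
Pass 1: 5 new —
  {x₁, x₄}  = ᶜ of {x₂, x₃, x₅}
  {x₂, x₅}  = ᶜ of {x₁, x₃, x₄}
  {x₁, x₃, x₅}  = ᶜ of {x₂, x₄}
  {x₁, x₂, x₃, x₄}  = {x₁, x₃, x₄} ∪ {x₂, x₄}
  {x₂, x₃, x₄, x₅}  = {x₂, x₃, x₅} ∪ {x₂, x₄}
  — 10 sets.
Pass 2: +7 →
  {x₁}  = ᶜ of {x₂, x₃, x₄, x₅}
  {x₅}  = ᶜ of {x₁, x₂, x₃, x₄}
  {x₁, x₂, x₄}  = {x₁, x₄} ∪ {x₂, x₄}
  {x₂, x₄, x₅}  = {x₂, x₅} ∪ {x₂, x₄}
  {x₁, x₂, x₃, x₅}  = {x₂, x₅} ∪ {x₁, x₃, x₅}
  {x₁, x₂, x₄, x₅}  = {x₂, x₅} ∪ {x₁, x₄}
  {x₁, x₃, x₄, x₅}  = {x₁, x₃, x₅} ∪ {x₁, x₃, x₄}
  — 17 sets.
Pass 3. New:
  {x₂}  = ᶜ of {x₁, x₃, x₄, x₅}
  {x₃}  = ᶜ of {x₁, x₂, x₄, x₅}
  {x₄}  = ᶜ of {x₁, x₂, x₃, x₅}
  {x₁, x₃}  = ᶜ of {x₂, x₄, x₅}
  {x₁, x₅}  = {x₅} ∪ {x₁}
  {x₃, x₅}  = ᶜ of {x₁, x₂, x₄}
  {x₁, x₂, x₅}  = {x₂, x₅} ∪ {x₁}
  {x₁, x₄, x₅}  = {x₁, x₄} ∪ {x₅}
  — 25 sets.
Pass 4: 7 new —
  {x₁, x₂}  = {x₂} ∪ {x₁}
  {x₂, x₃}  = ᶜ of {x₁, x₄, x₅}
  {x₃, x₄}  = ᶜ of {x₁, x₂, x₅}
  {x₄, x₅}  = {x₅} ∪ {x₄}
  {x₁, x₂, x₃}  = {x₂} ∪ {x₁, x₃}
  {x₂, x₃, x₄}  = ᶜ of {x₁, x₅}
  {x₃, x₄, x₅}  = {x₄} ∪ {x₃, x₅}
  — 32 sets.
Pass 5 adds nothing — fixpoint reached.

Hence σ(𝒜) has 32 members: { ∅, {x₁}, {x₂}, {x₃}, {x₄}, {x₅}, {x₁, x₂}, {x₁, x₃}, {x₁, x₄}, {x₁, x₅}, {x₂, x₃}, {x₂, x₄}, {x₂, x₅}, {x₃, x₄}, {x₃, x₅}, {x₄, x₅}, {x₁, x₂, x₃}, {x₁, x₂, x₄}, {x₁, x₂, x₅}, {x₁, x₃, x₄}, {x₁, x₃, x₅}, {x₁, x₄, x₅}, {x₂, x₃, x₄}, {x₂, x₃, x₅}, {x₂, x₄, x₅}, {x₃, x₄, x₅}, {x₁, x₂, x₃, x₄}, {x₁, x₂, x₃, x₅}, {x₁, x₂, x₄, x₅}, {x₁, x₃, x₄, x₅}, {x₂, x₃, x₄, x₅}, X }.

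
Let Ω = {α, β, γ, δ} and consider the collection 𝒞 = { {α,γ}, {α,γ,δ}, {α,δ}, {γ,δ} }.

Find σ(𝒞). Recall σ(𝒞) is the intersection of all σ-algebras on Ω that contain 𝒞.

σ(𝒞) (16 sets): { ∅, {α}, {β}, {γ}, {δ}, {α,β}, {α,γ}, {α,δ}, {β,γ}, {β,δ}, {γ,δ}, {α,β,γ}, {α,β,δ}, {α,γ,δ}, {β,γ,δ}, Ω }

Trace:
Take S₀ = 𝒞 ∪ {∅, Ω} = { ∅, {α,γ}, {α,δ}, {γ,δ}, {α,γ,δ}, Ω }.
Iteration 1: +4 →
  {β}  = complement {α,γ,δ}
  {α,β}  = complement {γ,δ}
  {β,γ}  = complement {α,δ}
  {β,δ}  = complement {α,γ}
  (now 10)
Iteration 2: 3 new —
  {α,β,γ}  = {α,β} ∪ {β,γ}
  {α,β,δ}  = {α,β} ∪ {α,δ}
  {β,γ,δ}  = {γ,δ} ∪ {β}
  (now 13)
Iteration 3: +3 →
  {α}  = complement {β,γ,δ}
  {γ}  = complement {α,β,δ}
  {δ}  = complement {α,β,γ}
  (now 16)
Iteration 4: stable.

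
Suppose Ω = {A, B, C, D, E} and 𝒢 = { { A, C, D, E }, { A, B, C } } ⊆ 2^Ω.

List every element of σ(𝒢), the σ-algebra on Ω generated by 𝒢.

Begin from { {  }, { A, B, C }, { A, C, D, E }, Ω } (that is, 𝒢 plus ∅ and Ω).
Iteration 1: +2 →
  { B }  = complement { A, C, D, E }
  { D, E }  = complement { A, B, C }
Iteration 2 adds 1:
  { B, D, E }  = { D, E } ∪ { B }
Iteration 3 (1 new):
  { A, C }  = complement { B, D, E }
After Iteration 4 the family is unchanged; done.

σ(𝒢) = { {  }, { B }, { A, C }, { D, E }, { A, B, C }, { B, D, E }, { A, C, D, E }, Ω }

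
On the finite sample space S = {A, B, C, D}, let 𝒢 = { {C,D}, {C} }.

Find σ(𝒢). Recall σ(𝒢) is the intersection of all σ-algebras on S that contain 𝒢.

Answer: σ(𝒢) = { {}, {C}, {D}, {A,B}, {C,D}, {A,B,C}, {A,B,D}, S }

Trace:
Seed the family with 𝒢 together with ∅ and S: { {}, {C}, {C,D}, S }.
Iteration 1: 2 new —
  {A,B}  = complement {C,D}
  {A,B,D}  = complement {C}
Iteration 2 adds 1:
  {A,B,C}  = {C} ∪ {A,B}
Iteration 3 (1 new):
  {D}  = complement {A,B,C}
Iteration 4 adds nothing — fixpoint reached.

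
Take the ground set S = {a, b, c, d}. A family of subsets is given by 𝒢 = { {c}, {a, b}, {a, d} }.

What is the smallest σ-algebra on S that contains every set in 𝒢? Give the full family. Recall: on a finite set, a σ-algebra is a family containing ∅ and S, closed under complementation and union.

|σ(𝒢)| = 16.  σ(𝒢) = { ∅, {a}, {b}, {c}, {d}, {a, b}, {a, c}, {a, d}, {b, c}, {b, d}, {c, d}, {a, b, c}, {a, b, d}, {a, c, d}, {b, c, d}, S }

Derivation:
Start: 𝒢 ∪ {∅, S} = { ∅, {c}, {a, b}, {a, d}, S }.
Step 1 adds 5:
  {b, c}  = ᶜ of {a, d}
  {c, d}  = ᶜ of {a, b}
  {a, b, c}  = {c} ∪ {a, b}
  {a, b, d}  = ᶜ of {c}
  {a, c, d}  = {c} ∪ {a, d}
  |family| = 10
Step 2 (3 new):
  {b}  = ᶜ of {a, c, d}
  {d}  = ᶜ of {a, b, c}
  {b, c, d}  = {c, d} ∪ {b, c}
  |family| = 13
Step 3. New:
  {a}  = ᶜ of {b, c, d}
  {b, d}  = {d} ∪ {b}
  |family| = 15
Step 4: +1 →
  {a, c}  = ᶜ of {b, d}
  |family| = 16
Step 5: already closed under ᶜ and ∪.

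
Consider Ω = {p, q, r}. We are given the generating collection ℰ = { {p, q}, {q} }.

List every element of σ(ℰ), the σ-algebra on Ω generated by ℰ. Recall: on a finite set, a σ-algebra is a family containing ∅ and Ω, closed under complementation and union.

|σ(ℰ)| = 8.  σ(ℰ) = { ∅, {p}, {q}, {r}, {p, q}, {p, r}, {q, r}, Ω }

Derivation:
Seed the family with ℰ together with ∅ and Ω: { ∅, {q}, {p, q}, Ω }.
Iteration 1. New:
  {r}  = Ω∖{p, q}
  {p, r}  = Ω∖{q}
  [6 total]
Iteration 2: +1 →
  {q, r}  = {r} ∪ {q}
  [7 total]
Iteration 3. New:
  {p}  = Ω∖{q, r}
  [8 total]
Iteration 4: already closed under ᶜ and ∪.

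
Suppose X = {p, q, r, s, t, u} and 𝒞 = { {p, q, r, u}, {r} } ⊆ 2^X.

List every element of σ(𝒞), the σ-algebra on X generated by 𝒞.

σ(𝒞) (8 sets): { {}, {r}, {s, t}, {p, q, u}, {r, s, t}, {p, q, r, u}, {p, q, s, t, u}, X }

Working:
Seed the family with 𝒞 together with ∅ and X: { {}, {r}, {p, q, r, u}, X }.
Pass 1 adds 2:
  {s, t}  = ᶜ of {p, q, r, u}
  {p, q, s, t, u}  = ᶜ of {r}
Pass 2: 1 new —
  {r, s, t}  = {s, t} ∪ {r}
Pass 3: +1 →
  {p, q, u}  = ᶜ of {r, s, t}
Pass 4: stable.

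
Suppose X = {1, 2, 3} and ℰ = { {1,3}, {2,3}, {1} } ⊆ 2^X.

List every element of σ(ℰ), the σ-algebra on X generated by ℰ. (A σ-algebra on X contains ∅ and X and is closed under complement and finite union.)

Begin from { ∅, {1}, {1,3}, {2,3}, X } (that is, ℰ plus ∅ and X).
Round 1: 1 new —
  {2}  = X∖{1,3}
  [6 total]
Round 2 (1 new):
  {1,2}  = {2} ∪ {1}
  [7 total]
Round 3. New:
  {3}  = X∖{1,2}
  [8 total]
Round 4: no new sets; the family is a σ-algebra.

σ(ℰ) = { ∅, {1}, {2}, {3}, {1,2}, {1,3}, {2,3}, X }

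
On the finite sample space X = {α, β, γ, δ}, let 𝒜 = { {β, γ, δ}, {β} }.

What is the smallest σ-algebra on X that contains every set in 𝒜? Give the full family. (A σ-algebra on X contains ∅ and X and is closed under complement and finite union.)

σ(𝒜) = { ∅, {α}, {β}, {α, β}, {γ, δ}, {α, γ, δ}, {β, γ, δ}, X }

Working:
Take S₀ = 𝒜 ∪ {∅, X} = { ∅, {β}, {β, γ, δ}, X }.
Pass 1: 2 new —
  {α}  = X∖{β, γ, δ}
  {α, γ, δ}  = X∖{β}
  [6 total]
Pass 2: 1 new —
  {α, β}  = {β} ∪ {α}
  [7 total]
Pass 3: 1 new —
  {γ, δ}  = X∖{α, β}
  [8 total]
Pass 4: already closed under ᶜ and ∪.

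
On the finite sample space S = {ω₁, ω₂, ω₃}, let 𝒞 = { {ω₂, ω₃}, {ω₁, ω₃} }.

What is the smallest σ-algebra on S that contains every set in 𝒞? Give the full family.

Initial family (4 sets): { {}, {ω₁, ω₃}, {ω₂, ω₃}, S }.
Round 1. New:
  {ω₁}  = ᶜ of {ω₂, ω₃}
  {ω₂}  = ᶜ of {ω₁, ω₃}
  |family| = 6
Round 2 (1 new):
  {ω₁, ω₂}  = {ω₂} ∪ {ω₁}
  |family| = 7
Round 3: 1 new —
  {ω₃}  = ᶜ of {ω₁, ω₂}
  |family| = 8
Round 4 adds nothing — fixpoint reached.

Hence σ(𝒞) has 8 members: { {}, {ω₁}, {ω₂}, {ω₃}, {ω₁, ω₂}, {ω₁, ω₃}, {ω₂, ω₃}, S }.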